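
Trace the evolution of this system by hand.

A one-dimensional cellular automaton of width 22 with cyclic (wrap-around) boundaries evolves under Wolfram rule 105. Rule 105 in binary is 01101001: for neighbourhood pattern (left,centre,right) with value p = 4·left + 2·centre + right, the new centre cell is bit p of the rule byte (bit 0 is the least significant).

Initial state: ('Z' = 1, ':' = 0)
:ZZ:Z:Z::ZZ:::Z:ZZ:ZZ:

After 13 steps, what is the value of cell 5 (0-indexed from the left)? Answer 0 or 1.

0

0) :ZZ:Z:Z::ZZ:::Z:ZZ:ZZ:
1) :ZZZ:Z:::ZZ:Z::ZZZZZZ:
2) :Z:ZZ::Z:ZZZ:::Z::::Z:
3) ::ZZZ:::ZZ:Z:Z:::ZZ:::
4) Z:Z:Z:Z:ZZZ:Z::Z:ZZ:ZZ
5) ZZ:Z:Z:ZZ:ZZ::::ZZZZZ:
6) ZZZ:Z:ZZZZZZ:ZZ:Z:::ZZ
7) ::ZZ:ZZ::::ZZZZZ::Z:Z:
8) Z:ZZZZZ:ZZ:Z:::Z:::Z::
9) :ZZ:::ZZZZZ::Z:::Z::::
10) :ZZ:Z:Z:::Z::::Z:::ZZZ
11) ZZZZ:Z::Z:::ZZ:::Z:Z:Z
12) :::ZZ:::::Z:ZZ:Z::Z:ZZ
13) :Z:ZZ:ZZZ::ZZZZ::::ZZZ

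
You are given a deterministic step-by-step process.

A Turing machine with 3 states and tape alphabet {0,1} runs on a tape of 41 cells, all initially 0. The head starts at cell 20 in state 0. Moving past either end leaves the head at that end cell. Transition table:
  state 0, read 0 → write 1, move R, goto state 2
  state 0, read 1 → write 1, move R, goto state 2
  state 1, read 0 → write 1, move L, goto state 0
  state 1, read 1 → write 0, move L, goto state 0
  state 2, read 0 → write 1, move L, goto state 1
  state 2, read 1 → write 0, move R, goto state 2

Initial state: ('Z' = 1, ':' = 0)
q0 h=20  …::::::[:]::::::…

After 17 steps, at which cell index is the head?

15

t=0: q0 h=20  …::::::[:]::::::…
t=1: q2 h=21  …:::::Z[:]::::::…
t=2: q1 h=20  …::::::[Z]Z:::::…
t=3: q0 h=19  …::::::[:]:Z::::…
t=4: q2 h=20  …:::::Z[:]Z:::::…
t=5: q1 h=19  …::::::[Z]ZZ::::…
t=6: q0 h=18  …::::::[:]:ZZ:::…
t=7: q2 h=19  …:::::Z[:]ZZ::::…
t=8: q1 h=18  …::::::[Z]ZZZ:::…
t=9: q0 h=17  …::::::[:]:ZZZ::…
t=10: q2 h=18  …:::::Z[:]ZZZ:::…
t=11: q1 h=17  …::::::[Z]ZZZZ::…
t=12: q0 h=16  …::::::[:]:ZZZZ:…
t=13: q2 h=17  …:::::Z[:]ZZZZ::…
t=14: q1 h=16  …::::::[Z]ZZZZZ:…
t=15: q0 h=15  …::::::[:]:ZZZZZ…
t=16: q2 h=16  …:::::Z[:]ZZZZZ:…
t=17: q1 h=15  …::::::[Z]ZZZZZZ…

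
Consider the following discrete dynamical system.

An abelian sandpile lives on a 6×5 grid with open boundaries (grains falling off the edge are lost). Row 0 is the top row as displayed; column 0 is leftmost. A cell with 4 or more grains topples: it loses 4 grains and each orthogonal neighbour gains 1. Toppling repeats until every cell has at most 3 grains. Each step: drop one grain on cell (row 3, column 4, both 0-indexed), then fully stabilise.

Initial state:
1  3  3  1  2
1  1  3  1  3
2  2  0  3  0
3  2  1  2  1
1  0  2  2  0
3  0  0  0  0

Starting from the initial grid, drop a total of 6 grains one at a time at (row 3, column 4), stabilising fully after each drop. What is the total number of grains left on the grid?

48

gen 0: 1  3  3  1  2
1  1  3  1  3
2  2  0  3  0
3  2  1  2  1
1  0  2  2  0
3  0  0  0  0
gen 1: 1  3  3  1  2
1  1  3  1  3
2  2  0  3  0
3  2  1  2  2
1  0  2  2  0
3  0  0  0  0
gen 2: 1  3  3  1  2
1  1  3  1  3
2  2  0  3  0
3  2  1  2  3
1  0  2  2  0
3  0  0  0  0
gen 3: 1  3  3  1  2
1  1  3  1  3
2  2  0  3  1
3  2  1  3  0
1  0  2  2  1
3  0  0  0  0
gen 4: 1  3  3  1  2
1  1  3  1  3
2  2  0  3  1
3  2  1  3  1
1  0  2  2  1
3  0  0  0  0
gen 5: 1  3  3  1  2
1  1  3  1  3
2  2  0  3  1
3  2  1  3  2
1  0  2  2  1
3  0  0  0  0
gen 6: 1  3  3  1  2
1  1  3  1  3
2  2  0  3  1
3  2  1  3  3
1  0  2  2  1
3  0  0  0  0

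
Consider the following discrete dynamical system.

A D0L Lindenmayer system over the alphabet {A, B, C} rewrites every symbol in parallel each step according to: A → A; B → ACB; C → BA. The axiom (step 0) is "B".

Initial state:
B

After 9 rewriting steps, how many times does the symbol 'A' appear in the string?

142

step 0: B
step 1: ACB
step 2: ABAACB
step 3: AACBAABAACB
step 4: AABAACBAAACBAABAACB
step 5: AAACBAABAACBAAABAACBAAACBAABAACB
step 6: AAABAACBAAACBAABAACBAAAACBAABAACBAAABAACBAAACBAABAACB
step 7: AAAACBAABAACBAAABAACBAAACBAABAACBAAAABAACBAAACBAABAACBAAAACBAABAACBAAABAACBAAACBAABAACB
step 8: AAAABAACBAAACBAABAACBAAAACBAABAACBAAABAACBAAACBAABAACBAAAA…AACBAAAABAACBAAACBAABAACBAAAACBAABAACBAAABAACBAAACBAABAACB  (len 142)
step 9: AAAAACBAABAACBAAABAACBAAACBAABAACBAAAABAACBAAACBAABAACBAAA…AACBAAAABAACBAAACBAABAACBAAAACBAABAACBAAABAACBAAACBAABAACB  (len 231)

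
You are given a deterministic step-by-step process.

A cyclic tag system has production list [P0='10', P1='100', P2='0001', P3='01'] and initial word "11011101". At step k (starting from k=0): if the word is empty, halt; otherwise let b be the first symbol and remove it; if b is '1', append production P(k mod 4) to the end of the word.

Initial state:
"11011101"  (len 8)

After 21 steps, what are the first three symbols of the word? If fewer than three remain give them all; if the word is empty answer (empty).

0) "11011101"  (len 8)
1) "101110110"  (len 9)
2) "01110110100"  (len 11)
3) "1110110100"  (len 10)
4) "11011010001"  (len 11)
5) "101101000110"  (len 12)
6) "01101000110100"  (len 14)
7) "1101000110100"  (len 13)
8) "10100011010001"  (len 14)
9) "010001101000110"  (len 15)
10) "10001101000110"  (len 14)
11) "00011010001100001"  (len 17)
12) "0011010001100001"  (len 16)
13) "011010001100001"  (len 15)
14) "11010001100001"  (len 14)
15) "10100011000010001"  (len 17)
16) "010001100001000101"  (len 18)
17) "10001100001000101"  (len 17)
18) "0001100001000101100"  (len 19)
19) "001100001000101100"  (len 18)
20) "01100001000101100"  (len 17)
21) "1100001000101100"  (len 16)

110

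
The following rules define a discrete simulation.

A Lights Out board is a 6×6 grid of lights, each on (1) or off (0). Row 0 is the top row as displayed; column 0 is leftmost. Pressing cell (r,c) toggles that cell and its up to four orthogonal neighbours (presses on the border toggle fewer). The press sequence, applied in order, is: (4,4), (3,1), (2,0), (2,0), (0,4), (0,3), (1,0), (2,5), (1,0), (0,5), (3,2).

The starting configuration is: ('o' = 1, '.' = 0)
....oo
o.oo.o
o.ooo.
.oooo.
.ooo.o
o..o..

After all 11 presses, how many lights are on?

[0] ....oo
o.oo.o
o.ooo.
.oooo.
.ooo.o
o..o..
[1] ....oo
o.oo.o
o.ooo.
.ooo..
.oo.o.
o..oo.
[2] ....oo
o.oo.o
ooooo.
o..o..
..o.o.
o..oo.
[3] ....oo
..oo.o
..ooo.
...o..
..o.o.
o..oo.
[4] ....oo
o.oo.o
ooooo.
o..o..
..o.o.
o..oo.
[5] ...o..
o.oooo
ooooo.
o..o..
..o.o.
o..oo.
[6] ..o.o.
o.o.oo
ooooo.
o..o..
..o.o.
o..oo.
[7] o.o.o.
.oo.oo
.oooo.
o..o..
..o.o.
o..oo.
[8] o.o.o.
.oo.o.
.ooo.o
o..o.o
..o.o.
o..oo.
[9] ..o.o.
o.o.o.
oooo.o
o..o.o
..o.o.
o..oo.
[10] ..o..o
o.o.oo
oooo.o
o..o.o
..o.o.
o..oo.
[11] ..o..o
o.o.oo
oo.o.o
ooo..o
....o.
o..oo.

18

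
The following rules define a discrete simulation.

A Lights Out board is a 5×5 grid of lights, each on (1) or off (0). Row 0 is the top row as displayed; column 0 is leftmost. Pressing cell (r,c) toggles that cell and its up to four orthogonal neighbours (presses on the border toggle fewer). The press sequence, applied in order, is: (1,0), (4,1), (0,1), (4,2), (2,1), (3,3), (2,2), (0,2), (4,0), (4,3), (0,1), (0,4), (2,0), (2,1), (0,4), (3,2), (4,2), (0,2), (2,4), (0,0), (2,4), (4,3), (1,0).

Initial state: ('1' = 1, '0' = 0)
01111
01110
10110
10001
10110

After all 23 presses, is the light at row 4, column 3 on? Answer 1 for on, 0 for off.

0

k=0  01111
01110
10110
10001
10110
k=1  11111
10110
00110
10001
10110
k=2  11111
10110
00110
11001
01010
k=3  00011
11110
00110
11001
01010
k=4  00011
11110
00110
11101
00100
k=5  00011
10110
11010
10101
00100
k=6  00011
10110
11000
10010
00110
k=7  00011
10010
10110
10110
00110
k=8  01101
10110
10110
10110
00110
k=9  01101
10110
10110
00110
11110
k=10  01101
10110
10110
00100
11001
k=11  10001
11110
10110
00100
11001
k=12  10010
11111
10110
00100
11001
k=13  10010
01111
01110
10100
11001
k=14  10010
00111
10010
11100
11001
k=15  10001
00110
10010
11100
11001
k=16  10001
00110
10110
10010
11101
k=17  10001
00110
10110
10110
10011
k=18  11111
00010
10110
10110
10011
k=19  11111
00011
10101
10111
10011
k=20  00111
10011
10101
10111
10011
k=21  00111
10010
10110
10110
10011
k=22  00111
10010
10110
10100
10100
k=23  10111
01010
00110
10100
10100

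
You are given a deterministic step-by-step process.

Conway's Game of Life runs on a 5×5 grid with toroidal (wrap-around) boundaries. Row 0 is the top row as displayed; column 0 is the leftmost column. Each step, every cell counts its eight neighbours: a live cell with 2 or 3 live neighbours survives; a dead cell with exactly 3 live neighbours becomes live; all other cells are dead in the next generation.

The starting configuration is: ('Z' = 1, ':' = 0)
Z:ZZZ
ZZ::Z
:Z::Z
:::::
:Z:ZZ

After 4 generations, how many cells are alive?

3

gen 0: Z:ZZZ
ZZ::Z
:Z::Z
:::::
:Z:ZZ
gen 1: :::::
:::::
:Z::Z
::ZZZ
:Z:::
gen 2: :::::
:::::
Z:Z:Z
:ZZZZ
::ZZ:
gen 3: :::::
:::::
Z:Z:Z
:::::
:Z::Z
gen 4: :::::
:::::
:::::
:Z:ZZ
:::::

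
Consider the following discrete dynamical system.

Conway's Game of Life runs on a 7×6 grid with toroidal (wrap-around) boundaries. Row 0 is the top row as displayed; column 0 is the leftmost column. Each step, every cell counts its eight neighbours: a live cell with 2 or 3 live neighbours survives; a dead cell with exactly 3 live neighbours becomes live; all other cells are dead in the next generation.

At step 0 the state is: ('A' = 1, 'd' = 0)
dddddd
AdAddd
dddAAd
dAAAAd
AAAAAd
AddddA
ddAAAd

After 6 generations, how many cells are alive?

[0] dddddd
AdAddd
dddAAd
dAAAAd
AAAAAd
AddddA
ddAAAd
[1] dAAddd
dddAdd
ddddAA
Addddd
dddddd
Addddd
dddAAA
[2] ddAddd
ddAAAd
ddddAA
dddddA
dddddd
ddddAA
AAAAAA
[3] Addddd
ddAdAA
dddddA
ddddAA
ddddAA
dAAddd
AAAddd
[4] AdAAdd
AdddAA
AddAdd
Addddd
AddAAA
ddAAdA
AdAddd
[5] AdAAAd
AdAdAd
AAddAd
AAdAdd
AAAAdd
ddAddd
AdddAA
[6] AdAddd
AdAdAd
ddddAd
dddAAd
AddAdd
ddAdAd
AdAdAd

15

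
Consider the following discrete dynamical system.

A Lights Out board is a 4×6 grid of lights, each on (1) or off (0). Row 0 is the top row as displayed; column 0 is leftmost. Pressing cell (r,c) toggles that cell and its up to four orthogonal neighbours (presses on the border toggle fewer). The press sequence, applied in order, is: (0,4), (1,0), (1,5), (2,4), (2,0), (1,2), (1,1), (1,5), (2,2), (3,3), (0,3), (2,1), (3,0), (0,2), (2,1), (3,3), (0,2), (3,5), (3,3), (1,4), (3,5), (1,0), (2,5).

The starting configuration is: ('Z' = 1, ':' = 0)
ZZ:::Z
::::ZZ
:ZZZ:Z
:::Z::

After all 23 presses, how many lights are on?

0) ZZ:::Z
::::ZZ
:ZZZ:Z
:::Z::
1) ZZ:ZZ:
:::::Z
:ZZZ:Z
:::Z::
2) :Z:ZZ:
ZZ:::Z
ZZZZ:Z
:::Z::
3) :Z:ZZZ
ZZ::Z:
ZZZZ::
:::Z::
4) :Z:ZZZ
ZZ::::
ZZZ:ZZ
:::ZZ:
5) :Z:ZZZ
:Z::::
::Z:ZZ
Z::ZZ:
6) :ZZZZZ
::ZZ::
::::ZZ
Z::ZZ:
7) ::ZZZZ
ZZ:Z::
:Z::ZZ
Z::ZZ:
8) ::ZZZ:
ZZ:ZZZ
:Z::Z:
Z::ZZ:
9) ::ZZZ:
ZZZZZZ
::ZZZ:
Z:ZZZ:
10) ::ZZZ:
ZZZZZZ
::Z:Z:
Z:::::
11) ::::::
ZZZ:ZZ
::Z:Z:
Z:::::
12) ::::::
Z:Z:ZZ
ZZ::Z:
ZZ::::
13) ::::::
Z:Z:ZZ
:Z::Z:
::::::
14) :ZZZ::
Z:::ZZ
:Z::Z:
::::::
15) :ZZZ::
ZZ::ZZ
Z:Z:Z:
:Z::::
16) :ZZZ::
ZZ::ZZ
Z:ZZZ:
:ZZZZ:
17) ::::::
ZZZ:ZZ
Z:ZZZ:
:ZZZZ:
18) ::::::
ZZZ:ZZ
Z:ZZZZ
:ZZZ:Z
19) ::::::
ZZZ:ZZ
Z:Z:ZZ
:Z::ZZ
20) ::::Z:
ZZZZ::
Z:Z::Z
:Z::ZZ
21) ::::Z:
ZZZZ::
Z:Z:::
:Z::::
22) Z:::Z:
::ZZ::
::Z:::
:Z::::
23) Z:::Z:
::ZZ:Z
::Z:ZZ
:Z:::Z

10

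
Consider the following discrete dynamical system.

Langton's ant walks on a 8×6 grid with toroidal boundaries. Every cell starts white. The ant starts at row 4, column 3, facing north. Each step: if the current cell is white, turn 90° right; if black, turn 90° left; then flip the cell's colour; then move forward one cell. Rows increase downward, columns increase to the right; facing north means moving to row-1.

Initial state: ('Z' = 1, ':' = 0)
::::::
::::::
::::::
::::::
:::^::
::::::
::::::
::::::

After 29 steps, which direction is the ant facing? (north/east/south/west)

east

0) ::::::
::::::
::::::
::::::
:::^::
::::::
::::::
::::::
1) ::::::
::::::
::::::
::::::
:::Z>:
::::::
::::::
::::::
2) ::::::
::::::
::::::
::::::
:::ZZ:
::::v:
::::::
::::::
3) ::::::
::::::
::::::
::::::
:::ZZ:
:::<Z:
::::::
::::::
4) ::::::
::::::
::::::
::::::
:::^Z:
:::ZZ:
::::::
::::::
5) ::::::
::::::
::::::
::::::
::<:Z:
:::ZZ:
::::::
::::::
6) ::::::
::::::
::::::
::^:::
::Z:Z:
:::ZZ:
::::::
::::::
7) ::::::
::::::
::::::
::Z>::
::Z:Z:
:::ZZ:
::::::
::::::
8) ::::::
::::::
::::::
::ZZ::
::ZvZ:
:::ZZ:
::::::
::::::
9) ::::::
::::::
::::::
::ZZ::
::<ZZ:
:::ZZ:
::::::
::::::
10) ::::::
::::::
::::::
::ZZ::
:::ZZ:
::vZZ:
::::::
::::::
11) ::::::
::::::
::::::
::ZZ::
:::ZZ:
:<ZZZ:
::::::
::::::
12) ::::::
::::::
::::::
::ZZ::
:^:ZZ:
:ZZZZ:
::::::
::::::
13) ::::::
::::::
::::::
::ZZ::
:Z>ZZ:
:ZZZZ:
::::::
::::::
14) ::::::
::::::
::::::
::ZZ::
:ZZZZ:
:ZvZZ:
::::::
::::::
15) ::::::
::::::
::::::
::ZZ::
:ZZZZ:
:Z:>Z:
::::::
::::::
16) ::::::
::::::
::::::
::ZZ::
:ZZ^Z:
:Z::Z:
::::::
::::::
17) ::::::
::::::
::::::
::ZZ::
:Z<:Z:
:Z::Z:
::::::
::::::
18) ::::::
::::::
::::::
::ZZ::
:Z::Z:
:Zv:Z:
::::::
::::::
19) ::::::
::::::
::::::
::ZZ::
:Z::Z:
:<Z:Z:
::::::
::::::
20) ::::::
::::::
::::::
::ZZ::
:Z::Z:
::Z:Z:
:v::::
::::::
21) ::::::
::::::
::::::
::ZZ::
:Z::Z:
::Z:Z:
<Z::::
::::::
22) ::::::
::::::
::::::
::ZZ::
:Z::Z:
^:Z:Z:
ZZ::::
::::::
23) ::::::
::::::
::::::
::ZZ::
:Z::Z:
Z>Z:Z:
ZZ::::
::::::
24) ::::::
::::::
::::::
::ZZ::
:Z::Z:
ZZZ:Z:
Zv::::
::::::
25) ::::::
::::::
::::::
::ZZ::
:Z::Z:
ZZZ:Z:
Z:>:::
::::::
26) ::::::
::::::
::::::
::ZZ::
:Z::Z:
ZZZ:Z:
Z:Z:::
::v:::
27) ::::::
::::::
::::::
::ZZ::
:Z::Z:
ZZZ:Z:
Z:Z:::
:<Z:::
28) ::::::
::::::
::::::
::ZZ::
:Z::Z:
ZZZ:Z:
Z^Z:::
:ZZ:::
29) ::::::
::::::
::::::
::ZZ::
:Z::Z:
ZZZ:Z:
ZZ>:::
:ZZ:::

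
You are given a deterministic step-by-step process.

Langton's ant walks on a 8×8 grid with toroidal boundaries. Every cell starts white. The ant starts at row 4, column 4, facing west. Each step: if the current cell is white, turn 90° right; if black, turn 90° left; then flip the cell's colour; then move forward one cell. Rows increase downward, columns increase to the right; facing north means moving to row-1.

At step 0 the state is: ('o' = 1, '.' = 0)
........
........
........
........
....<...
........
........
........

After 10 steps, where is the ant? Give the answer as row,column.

5,5

step 0: ........
........
........
........
....<...
........
........
........
step 1: ........
........
........
....^...
....o...
........
........
........
step 2: ........
........
........
....o>..
....o...
........
........
........
step 3: ........
........
........
....oo..
....ov..
........
........
........
step 4: ........
........
........
....oo..
....<o..
........
........
........
step 5: ........
........
........
....oo..
.....o..
....v...
........
........
step 6: ........
........
........
....oo..
.....o..
...<o...
........
........
step 7: ........
........
........
....oo..
...^.o..
...oo...
........
........
step 8: ........
........
........
....oo..
...o>o..
...oo...
........
........
step 9: ........
........
........
....oo..
...ooo..
...ov...
........
........
step 10: ........
........
........
....oo..
...ooo..
...o.>..
........
........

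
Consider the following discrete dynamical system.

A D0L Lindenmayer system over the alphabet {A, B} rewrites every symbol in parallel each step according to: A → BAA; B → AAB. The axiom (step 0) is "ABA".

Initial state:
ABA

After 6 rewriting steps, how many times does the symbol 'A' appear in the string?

t=0: ABA
t=1: BAAAABBAA
t=2: AABBAABAABAABAAAABAABBAABAA
t=3: BAABAAAABAABBAABAAAABBAABAAAABBAABAAAABBAABAABAABAAAABBAABAAAABAABBAABAAAABBAABAA
t=4: AABBAABAAAABBAABAABAABAAAABBAABAAAABAABBAABAAAABBAABAABAAB…AAABBAABAAAABAABBAABAAAABBAABAABAABAAAABAABBAABAAAABBAABAA  (len 243)
t=5: BAABAAAABAABBAABAAAABBAABAABAABAAAABAABBAABAAAABBAABAAAABB…AAABBAABAAAABAABBAABAAAABBAABAABAABAAAABAABBAABAAAABBAABAA  (len 729)
t=6: AABBAABAAAABBAABAABAABAAAABBAABAAAABAABBAABAAAABBAABAABAAB…AAABBAABAAAABAABBAABAAAABBAABAABAABAAAABAABBAABAAAABBAABAA  (len 2187)

1458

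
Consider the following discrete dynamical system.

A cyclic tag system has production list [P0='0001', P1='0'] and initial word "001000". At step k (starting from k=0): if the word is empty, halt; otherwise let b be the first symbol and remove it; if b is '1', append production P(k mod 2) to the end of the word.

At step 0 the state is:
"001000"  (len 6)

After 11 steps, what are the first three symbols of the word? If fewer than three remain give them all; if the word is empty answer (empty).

(empty)

gen 0: "001000"  (len 6)
gen 1: "01000"  (len 5)
gen 2: "1000"  (len 4)
gen 3: "0000001"  (len 7)
gen 4: "000001"  (len 6)
gen 5: "00001"  (len 5)
gen 6: "0001"  (len 4)
gen 7: "001"  (len 3)
gen 8: "01"  (len 2)
gen 9: "1"  (len 1)
gen 10: "0"  (len 1)
gen 11: (halted — word empty)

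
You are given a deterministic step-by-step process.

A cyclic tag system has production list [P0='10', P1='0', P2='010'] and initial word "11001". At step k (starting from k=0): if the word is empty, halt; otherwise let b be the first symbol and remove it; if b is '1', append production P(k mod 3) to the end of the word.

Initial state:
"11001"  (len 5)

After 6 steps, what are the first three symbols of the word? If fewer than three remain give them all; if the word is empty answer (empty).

000

gen 0: "11001"  (len 5)
gen 1: "100110"  (len 6)
gen 2: "001100"  (len 6)
gen 3: "01100"  (len 5)
gen 4: "1100"  (len 4)
gen 5: "1000"  (len 4)
gen 6: "000010"  (len 6)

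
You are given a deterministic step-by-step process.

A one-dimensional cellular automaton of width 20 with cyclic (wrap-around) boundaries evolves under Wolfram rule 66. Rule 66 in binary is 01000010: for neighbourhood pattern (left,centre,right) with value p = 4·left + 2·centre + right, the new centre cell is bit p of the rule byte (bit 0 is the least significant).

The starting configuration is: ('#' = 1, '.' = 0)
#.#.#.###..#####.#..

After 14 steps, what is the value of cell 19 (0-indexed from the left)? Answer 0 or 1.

0

step 0: #.#.#.###..#####.#..
step 1: ........#.#....#...#
step 2: .......#......#...#.
step 3: ......#......#...#..
step 4: .....#......#...#...
step 5: ....#......#...#....
step 6: ...#......#...#.....
step 7: ..#......#...#......
step 8: .#......#...#.......
step 9: #......#...#........
step 10: ......#...#........#
step 11: .....#...#........#.
step 12: ....#...#........#..
step 13: ...#...#........#...
step 14: ..#...#........#....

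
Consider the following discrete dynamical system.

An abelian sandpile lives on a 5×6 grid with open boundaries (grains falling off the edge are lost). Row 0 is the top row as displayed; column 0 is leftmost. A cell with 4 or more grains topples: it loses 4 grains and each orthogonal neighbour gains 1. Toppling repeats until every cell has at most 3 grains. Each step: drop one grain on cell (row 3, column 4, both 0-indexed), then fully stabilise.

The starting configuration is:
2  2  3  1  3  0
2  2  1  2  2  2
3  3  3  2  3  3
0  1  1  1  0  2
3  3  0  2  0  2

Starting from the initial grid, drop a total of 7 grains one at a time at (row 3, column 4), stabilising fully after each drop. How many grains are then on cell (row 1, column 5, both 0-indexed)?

t=0: 2  2  3  1  3  0
2  2  1  2  2  2
3  3  3  2  3  3
0  1  1  1  0  2
3  3  0  2  0  2
t=1: 2  2  3  1  3  0
2  2  1  2  2  2
3  3  3  2  3  3
0  1  1  1  1  2
3  3  0  2  0  2
t=2: 2  2  3  1  3  0
2  2  1  2  2  2
3  3  3  2  3  3
0  1  1  1  2  2
3  3  0  2  0  2
t=3: 2  2  3  1  3  0
2  2  1  2  2  2
3  3  3  2  3  3
0  1  1  1  3  2
3  3  0  2  0  2
t=4: 2  2  3  1  3  0
2  2  1  2  3  3
3  3  3  3  1  1
0  1  1  2  2  0
3  3  0  2  1  3
t=5: 2  2  3  1  3  0
2  2  1  2  3  3
3  3  3  3  1  1
0  1  1  2  3  0
3  3  0  2  1  3
t=6: 2  2  3  1  3  0
2  2  1  2  3  3
3  3  3  3  2  1
0  1  1  3  0  1
3  3  0  2  2  3
t=7: 2  2  3  1  3  0
2  2  1  2  3  3
3  3  3  3  2  1
0  1  1  3  1  1
3  3  0  2  2  3

3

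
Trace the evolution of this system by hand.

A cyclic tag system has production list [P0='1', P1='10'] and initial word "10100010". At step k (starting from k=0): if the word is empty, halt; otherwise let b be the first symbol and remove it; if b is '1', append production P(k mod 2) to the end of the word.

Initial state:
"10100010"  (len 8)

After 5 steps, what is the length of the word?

step 0: "10100010"  (len 8)
step 1: "01000101"  (len 8)
step 2: "1000101"  (len 7)
step 3: "0001011"  (len 7)
step 4: "001011"  (len 6)
step 5: "01011"  (len 5)

5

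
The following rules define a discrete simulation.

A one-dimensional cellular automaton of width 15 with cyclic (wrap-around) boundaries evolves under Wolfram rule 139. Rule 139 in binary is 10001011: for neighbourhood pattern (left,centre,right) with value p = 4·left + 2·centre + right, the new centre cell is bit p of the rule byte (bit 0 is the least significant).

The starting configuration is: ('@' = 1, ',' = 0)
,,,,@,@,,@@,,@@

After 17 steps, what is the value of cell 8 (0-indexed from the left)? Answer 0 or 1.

1

t=0: ,,,,@,@,,@@,,@@
t=1: ,@@@,,,,@@,,@@,
t=2: @@@,,@@@@,,@@,,
t=3: @@,,@@@@,,@@,,@
t=4: @,,@@@@,,@@,,@@
t=5: ,,@@@@,,@@,,@@@
t=6: ,@@@@,,@@,,@@@,
t=7: @@@@,,@@,,@@@,,
t=8: @@@,,@@,,@@@,,@
t=9: @@,,@@,,@@@,,@@
t=10: @,,@@,,@@@,,@@@
t=11: ,,@@,,@@@,,@@@@
t=12: ,@@,,@@@,,@@@@,
t=13: @@,,@@@,,@@@@,,
t=14: @,,@@@,,@@@@,,@
t=15: ,,@@@,,@@@@,,@@
t=16: ,@@@,,@@@@,,@@,
t=17: @@@,,@@@@,,@@,,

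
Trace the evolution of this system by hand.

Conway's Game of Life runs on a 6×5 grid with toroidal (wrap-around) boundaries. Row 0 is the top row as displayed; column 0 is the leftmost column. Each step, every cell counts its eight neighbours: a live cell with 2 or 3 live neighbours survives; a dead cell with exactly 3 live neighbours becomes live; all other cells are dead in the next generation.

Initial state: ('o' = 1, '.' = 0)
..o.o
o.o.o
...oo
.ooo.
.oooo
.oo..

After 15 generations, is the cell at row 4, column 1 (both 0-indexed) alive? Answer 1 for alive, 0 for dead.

1

k=0  ..o.o
o.o.o
...oo
.ooo.
.oooo
.oo..
k=1  ..o.o
ooo..
.....
.o...
....o
....o
k=2  ..o.o
oooo.
o.o..
.....
o....
o...o
k=3  ..o..
o....
o.ooo
.o...
o...o
oo.oo
k=4  ..oo.
o.o..
o.ooo
.oo..
..oo.
.ooo.
k=5  ....o
o....
o...o
o....
.....
.o..o
k=6  ....o
o....
oo..o
o...o
o....
o....
k=7  o...o
.o...
.o...
.....
oo...
o...o
k=8  .o..o
.o...
.....
oo...
oo..o
.....
k=9  o....
o....
oo...
.o..o
.o..o
.o..o
k=10  oo..o
o...o
.o..o
.oo.o
.oooo
.o..o
k=11  .o.o.
...o.
.oo.o
....o
....o
.....
k=12  ..o..
oo.oo
o.o.o
....o
.....
.....
k=13  ooooo
.....
..o..
o..oo
.....
.....
k=14  ooooo
o...o
...oo
...oo
....o
ooooo
k=15  .....
.....
.....
o....
.o...
.....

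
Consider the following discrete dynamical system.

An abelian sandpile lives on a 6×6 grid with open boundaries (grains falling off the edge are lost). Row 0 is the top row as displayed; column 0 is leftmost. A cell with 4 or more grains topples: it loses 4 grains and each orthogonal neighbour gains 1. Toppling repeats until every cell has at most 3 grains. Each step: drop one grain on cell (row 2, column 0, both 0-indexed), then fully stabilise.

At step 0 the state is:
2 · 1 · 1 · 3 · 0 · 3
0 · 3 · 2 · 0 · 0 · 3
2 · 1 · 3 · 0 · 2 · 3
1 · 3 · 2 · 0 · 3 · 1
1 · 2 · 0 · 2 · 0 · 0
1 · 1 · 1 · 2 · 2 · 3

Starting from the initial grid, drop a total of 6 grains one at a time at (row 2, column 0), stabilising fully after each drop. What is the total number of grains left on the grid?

58

gen 0: 2 · 1 · 1 · 3 · 0 · 3
0 · 3 · 2 · 0 · 0 · 3
2 · 1 · 3 · 0 · 2 · 3
1 · 3 · 2 · 0 · 3 · 1
1 · 2 · 0 · 2 · 0 · 0
1 · 1 · 1 · 2 · 2 · 3
gen 1: 2 · 1 · 1 · 3 · 0 · 3
0 · 3 · 2 · 0 · 0 · 3
3 · 1 · 3 · 0 · 2 · 3
1 · 3 · 2 · 0 · 3 · 1
1 · 2 · 0 · 2 · 0 · 0
1 · 1 · 1 · 2 · 2 · 3
gen 2: 2 · 1 · 1 · 3 · 0 · 3
1 · 3 · 2 · 0 · 0 · 3
0 · 2 · 3 · 0 · 2 · 3
2 · 3 · 2 · 0 · 3 · 1
1 · 2 · 0 · 2 · 0 · 0
1 · 1 · 1 · 2 · 2 · 3
gen 3: 2 · 1 · 1 · 3 · 0 · 3
1 · 3 · 2 · 0 · 0 · 3
1 · 2 · 3 · 0 · 2 · 3
2 · 3 · 2 · 0 · 3 · 1
1 · 2 · 0 · 2 · 0 · 0
1 · 1 · 1 · 2 · 2 · 3
gen 4: 2 · 1 · 1 · 3 · 0 · 3
1 · 3 · 2 · 0 · 0 · 3
2 · 2 · 3 · 0 · 2 · 3
2 · 3 · 2 · 0 · 3 · 1
1 · 2 · 0 · 2 · 0 · 0
1 · 1 · 1 · 2 · 2 · 3
gen 5: 2 · 1 · 1 · 3 · 0 · 3
1 · 3 · 2 · 0 · 0 · 3
3 · 2 · 3 · 0 · 2 · 3
2 · 3 · 2 · 0 · 3 · 1
1 · 2 · 0 · 2 · 0 · 0
1 · 1 · 1 · 2 · 2 · 3
gen 6: 2 · 1 · 1 · 3 · 0 · 3
2 · 3 · 2 · 0 · 0 · 3
0 · 3 · 3 · 0 · 2 · 3
3 · 3 · 2 · 0 · 3 · 1
1 · 2 · 0 · 2 · 0 · 0
1 · 1 · 1 · 2 · 2 · 3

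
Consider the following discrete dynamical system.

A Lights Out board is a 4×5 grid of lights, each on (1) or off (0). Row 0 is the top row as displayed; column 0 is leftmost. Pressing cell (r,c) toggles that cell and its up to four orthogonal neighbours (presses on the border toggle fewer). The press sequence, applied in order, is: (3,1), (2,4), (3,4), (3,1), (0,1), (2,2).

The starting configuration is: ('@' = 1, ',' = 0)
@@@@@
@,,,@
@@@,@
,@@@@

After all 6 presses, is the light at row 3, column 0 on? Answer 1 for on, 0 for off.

0

[0] @@@@@
@,,,@
@@@,@
,@@@@
[1] @@@@@
@,,,@
@,@,@
@,,@@
[2] @@@@@
@,,,,
@,@@,
@,,@,
[3] @@@@@
@,,,,
@,@@@
@,,,@
[4] @@@@@
@,,,,
@@@@@
,@@,@
[5] ,,,@@
@@,,,
@@@@@
,@@,@
[6] ,,,@@
@@@,,
@,,,@
,@,,@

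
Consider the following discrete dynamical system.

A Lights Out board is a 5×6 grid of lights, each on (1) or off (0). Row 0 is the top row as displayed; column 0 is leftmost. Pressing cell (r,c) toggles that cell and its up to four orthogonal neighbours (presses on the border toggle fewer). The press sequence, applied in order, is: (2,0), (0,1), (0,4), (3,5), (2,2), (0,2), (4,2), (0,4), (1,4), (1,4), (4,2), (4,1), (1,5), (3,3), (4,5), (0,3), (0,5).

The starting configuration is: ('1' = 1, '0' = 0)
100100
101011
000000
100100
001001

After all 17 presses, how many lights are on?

[0] 100100
101011
000000
100100
001001
[1] 100100
001011
110000
000100
001001
[2] 011100
011011
110000
000100
001001
[3] 011011
011001
110000
000100
001001
[4] 011011
011001
110001
000111
001000
[5] 011011
010001
101101
001111
001000
[6] 000111
011001
101101
001111
001000
[7] 000111
011001
101101
000111
010100
[8] 000000
011011
101101
000111
010100
[9] 000010
011100
101111
000111
010100
[10] 000000
011011
101101
000111
010100
[11] 000000
011011
101101
001111
001000
[12] 000000
011011
101101
011111
110000
[13] 000001
011000
101100
011111
110000
[14] 000001
011000
101000
010001
110100
[15] 000001
011000
101000
010000
110111
[16] 001111
011100
101000
010000
110111
[17] 001100
011101
101000
010000
110111

14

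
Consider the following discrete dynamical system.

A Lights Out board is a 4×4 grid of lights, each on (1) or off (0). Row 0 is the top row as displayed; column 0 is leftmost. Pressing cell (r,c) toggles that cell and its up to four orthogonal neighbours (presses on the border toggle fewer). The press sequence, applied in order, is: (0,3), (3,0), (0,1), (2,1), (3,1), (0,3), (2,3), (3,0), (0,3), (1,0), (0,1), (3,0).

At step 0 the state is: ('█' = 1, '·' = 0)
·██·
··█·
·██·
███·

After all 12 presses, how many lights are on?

11

gen 0: ·██·
··█·
·██·
███·
gen 1: ·█·█
··██
·██·
███·
gen 2: ·█·█
··██
███·
··█·
gen 3: █·██
·███
███·
··█·
gen 4: █·██
··██
····
·██·
gen 5: █·██
··██
·█··
█···
gen 6: █···
··█·
·█··
█···
gen 7: █···
··██
·███
█··█
gen 8: █···
··██
████
·█·█
gen 9: █·██
··█·
████
·█·█
gen 10: ··██
███·
·███
·█·█
gen 11: ██·█
█·█·
·███
·█·█
gen 12: ██·█
█·█·
████
█··█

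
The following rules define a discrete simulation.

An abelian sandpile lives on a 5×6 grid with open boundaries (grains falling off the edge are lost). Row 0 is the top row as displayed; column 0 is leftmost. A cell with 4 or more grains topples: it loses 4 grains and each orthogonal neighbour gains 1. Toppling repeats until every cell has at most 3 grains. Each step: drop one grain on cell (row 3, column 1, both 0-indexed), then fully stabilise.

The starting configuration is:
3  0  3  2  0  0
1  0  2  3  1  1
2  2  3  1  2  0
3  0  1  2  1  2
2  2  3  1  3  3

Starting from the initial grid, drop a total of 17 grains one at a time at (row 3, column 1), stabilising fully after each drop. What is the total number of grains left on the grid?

58

k=0  3  0  3  2  0  0
1  0  2  3  1  1
2  2  3  1  2  0
3  0  1  2  1  2
2  2  3  1  3  3
k=1  3  0  3  2  0  0
1  0  2  3  1  1
2  2  3  1  2  0
3  1  1  2  1  2
2  2  3  1  3  3
k=2  3  0  3  2  0  0
1  0  2  3  1  1
2  2  3  1  2  0
3  2  1  2  1  2
2  2  3  1  3  3
k=3  3  0  3  2  0  0
1  0  2  3  1  1
2  2  3  1  2  0
3  3  1  2  1  2
2  2  3  1  3  3
k=4  3  0  3  2  0  0
1  0  2  3  1  1
3  3  3  1  2  0
0  1  2  2  1  2
3  3  3  1  3  3
k=5  3  0  3  2  0  0
1  0  2  3  1  1
3  3  3  1  2  0
0  2  2  2  1  2
3  3  3  1  3  3
k=6  3  0  3  2  0  0
1  0  2  3  1  1
3  3  3  1  2  0
0  3  2  2  1  2
3  3  3  1  3  3
k=7  3  0  3  2  0  0
2  1  3  3  1  1
0  2  1  2  2  0
3  3  1  3  1  2
0  2  1  2  3  3
k=8  3  0  3  2  0  0
2  1  3  3  1  1
1  3  1  2  2  0
0  1  2  3  1  2
1  3  1  2  3  3
k=9  3  0  3  2  0  0
2  1  3  3  1  1
1  3  1  2  2  0
0  2  2  3  1  2
1  3  1  2  3  3
k=10  3  0  3  2  0  0
2  1  3  3  1  1
1  3  1  2  2  0
0  3  2  3  1  2
1  3  1  2  3  3
k=11  3  0  3  2  0  0
2  2  3  3  1  1
2  0  2  2  2  0
1  2  3  3  1  2
2  0  2  2  3  3
k=12  3  0  3  2  0  0
2  2  3  3  1  1
2  0  2  2  2  0
1  3  3  3  1  2
2  0  2  2  3  3
k=13  3  0  3  2  0  0
2  2  3  3  1  1
2  1  3  3  2  0
2  1  1  0  2  2
2  1  3  3  3  3
k=14  3  0  3  2  0  0
2  2  3  3  1  1
2  1  3  3  2  0
2  2  1  0  2  2
2  1  3  3  3  3
k=15  3  0  3  2  0  0
2  2  3  3  1  1
2  1  3  3  2  0
2  3  1  0  2  2
2  1  3  3  3  3
k=16  3  0  3  2  0  0
2  2  3  3  1  1
2  2  3  3  2  0
3  0  2  0  2  2
2  2  3  3  3  3
k=17  3  0  3  2  0  0
2  2  3  3  1  1
2  2  3  3  2  0
3  1  2  0  2  2
2  2  3  3  3  3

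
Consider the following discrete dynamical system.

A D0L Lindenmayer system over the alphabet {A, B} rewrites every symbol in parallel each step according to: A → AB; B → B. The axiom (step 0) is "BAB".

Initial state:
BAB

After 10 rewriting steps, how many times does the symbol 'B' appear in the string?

12

k=0  BAB
k=1  BABB
k=2  BABBB
k=3  BABBBB
k=4  BABBBBB
k=5  BABBBBBB
k=6  BABBBBBBB
k=7  BABBBBBBBB
k=8  BABBBBBBBBB
k=9  BABBBBBBBBBB
k=10  BABBBBBBBBBBB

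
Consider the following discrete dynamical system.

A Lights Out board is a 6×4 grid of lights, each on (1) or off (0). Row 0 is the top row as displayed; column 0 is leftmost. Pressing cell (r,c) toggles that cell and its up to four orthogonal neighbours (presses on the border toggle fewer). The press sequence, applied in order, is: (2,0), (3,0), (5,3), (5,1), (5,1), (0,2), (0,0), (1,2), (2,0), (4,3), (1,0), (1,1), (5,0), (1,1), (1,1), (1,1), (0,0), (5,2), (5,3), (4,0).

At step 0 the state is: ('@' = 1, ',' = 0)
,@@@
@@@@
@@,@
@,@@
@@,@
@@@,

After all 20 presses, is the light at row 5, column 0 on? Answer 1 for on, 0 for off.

1

step 0: ,@@@
@@@@
@@,@
@,@@
@@,@
@@@,
step 1: ,@@@
,@@@
,,,@
,,@@
@@,@
@@@,
step 2: ,@@@
,@@@
@,,@
@@@@
,@,@
@@@,
step 3: ,@@@
,@@@
@,,@
@@@@
,@,,
@@,@
step 4: ,@@@
,@@@
@,,@
@@@@
,,,,
,,@@
step 5: ,@@@
,@@@
@,,@
@@@@
,@,,
@@,@
step 6: ,,,,
,@,@
@,,@
@@@@
,@,,
@@,@
step 7: @@,,
@@,@
@,,@
@@@@
,@,,
@@,@
step 8: @@@,
@,@,
@,@@
@@@@
,@,,
@@,@
step 9: @@@,
,,@,
,@@@
,@@@
,@,,
@@,@
step 10: @@@,
,,@,
,@@@
,@@,
,@@@
@@,,
step 11: ,@@,
@@@,
@@@@
,@@,
,@@@
@@,,
step 12: ,,@,
,,,,
@,@@
,@@,
,@@@
@@,,
step 13: ,,@,
,,,,
@,@@
,@@,
@@@@
,,,,
step 14: ,@@,
@@@,
@@@@
,@@,
@@@@
,,,,
step 15: ,,@,
,,,,
@,@@
,@@,
@@@@
,,,,
step 16: ,@@,
@@@,
@@@@
,@@,
@@@@
,,,,
step 17: @,@,
,@@,
@@@@
,@@,
@@@@
,,,,
step 18: @,@,
,@@,
@@@@
,@@,
@@,@
,@@@
step 19: @,@,
,@@,
@@@@
,@@,
@@,,
,@,,
step 20: @,@,
,@@,
@@@@
@@@,
,,,,
@@,,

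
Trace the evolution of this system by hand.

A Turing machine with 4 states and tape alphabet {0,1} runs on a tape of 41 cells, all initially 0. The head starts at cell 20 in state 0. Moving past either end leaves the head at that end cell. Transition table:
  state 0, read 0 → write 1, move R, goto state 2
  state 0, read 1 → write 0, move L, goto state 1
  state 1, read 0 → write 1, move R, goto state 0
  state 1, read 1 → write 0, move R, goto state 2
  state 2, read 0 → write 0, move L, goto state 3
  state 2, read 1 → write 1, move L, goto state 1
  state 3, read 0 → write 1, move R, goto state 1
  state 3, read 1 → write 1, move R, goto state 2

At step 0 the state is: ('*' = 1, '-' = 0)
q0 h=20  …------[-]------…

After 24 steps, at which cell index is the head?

20

k=0  q0 h=20  …------[-]------…
k=1  q2 h=21  …-----*[-]------…
k=2  q3 h=20  …------[*]------…
k=3  q2 h=21  …-----*[-]------…
k=4  q3 h=20  …------[*]------…
k=5  q2 h=21  …-----*[-]------…
k=6  q3 h=20  …------[*]------…
k=7  q2 h=21  …-----*[-]------…
k=8  q3 h=20  …------[*]------…
k=9  q2 h=21  …-----*[-]------…
k=10  q3 h=20  …------[*]------…
k=11  q2 h=21  …-----*[-]------…
k=12  q3 h=20  …------[*]------…
k=13  q2 h=21  …-----*[-]------…
k=14  q3 h=20  …------[*]------…
k=15  q2 h=21  …-----*[-]------…
k=16  q3 h=20  …------[*]------…
k=17  q2 h=21  …-----*[-]------…
k=18  q3 h=20  …------[*]------…
k=19  q2 h=21  …-----*[-]------…
k=20  q3 h=20  …------[*]------…
k=21  q2 h=21  …-----*[-]------…
k=22  q3 h=20  …------[*]------…
k=23  q2 h=21  …-----*[-]------…
k=24  q3 h=20  …------[*]------…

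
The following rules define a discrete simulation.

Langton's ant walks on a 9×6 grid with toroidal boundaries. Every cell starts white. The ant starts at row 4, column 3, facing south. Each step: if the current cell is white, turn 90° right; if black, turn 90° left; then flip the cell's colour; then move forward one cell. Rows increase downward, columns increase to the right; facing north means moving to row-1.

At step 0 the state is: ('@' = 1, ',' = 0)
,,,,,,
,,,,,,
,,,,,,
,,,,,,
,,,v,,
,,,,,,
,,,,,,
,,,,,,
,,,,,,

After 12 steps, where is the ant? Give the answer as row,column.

4,5

t=0: ,,,,,,
,,,,,,
,,,,,,
,,,,,,
,,,v,,
,,,,,,
,,,,,,
,,,,,,
,,,,,,
t=1: ,,,,,,
,,,,,,
,,,,,,
,,,,,,
,,<@,,
,,,,,,
,,,,,,
,,,,,,
,,,,,,
t=2: ,,,,,,
,,,,,,
,,,,,,
,,^,,,
,,@@,,
,,,,,,
,,,,,,
,,,,,,
,,,,,,
t=3: ,,,,,,
,,,,,,
,,,,,,
,,@>,,
,,@@,,
,,,,,,
,,,,,,
,,,,,,
,,,,,,
t=4: ,,,,,,
,,,,,,
,,,,,,
,,@@,,
,,@v,,
,,,,,,
,,,,,,
,,,,,,
,,,,,,
t=5: ,,,,,,
,,,,,,
,,,,,,
,,@@,,
,,@,>,
,,,,,,
,,,,,,
,,,,,,
,,,,,,
t=6: ,,,,,,
,,,,,,
,,,,,,
,,@@,,
,,@,@,
,,,,v,
,,,,,,
,,,,,,
,,,,,,
t=7: ,,,,,,
,,,,,,
,,,,,,
,,@@,,
,,@,@,
,,,<@,
,,,,,,
,,,,,,
,,,,,,
t=8: ,,,,,,
,,,,,,
,,,,,,
,,@@,,
,,@^@,
,,,@@,
,,,,,,
,,,,,,
,,,,,,
t=9: ,,,,,,
,,,,,,
,,,,,,
,,@@,,
,,@@>,
,,,@@,
,,,,,,
,,,,,,
,,,,,,
t=10: ,,,,,,
,,,,,,
,,,,,,
,,@@^,
,,@@,,
,,,@@,
,,,,,,
,,,,,,
,,,,,,
t=11: ,,,,,,
,,,,,,
,,,,,,
,,@@@>
,,@@,,
,,,@@,
,,,,,,
,,,,,,
,,,,,,
t=12: ,,,,,,
,,,,,,
,,,,,,
,,@@@@
,,@@,v
,,,@@,
,,,,,,
,,,,,,
,,,,,,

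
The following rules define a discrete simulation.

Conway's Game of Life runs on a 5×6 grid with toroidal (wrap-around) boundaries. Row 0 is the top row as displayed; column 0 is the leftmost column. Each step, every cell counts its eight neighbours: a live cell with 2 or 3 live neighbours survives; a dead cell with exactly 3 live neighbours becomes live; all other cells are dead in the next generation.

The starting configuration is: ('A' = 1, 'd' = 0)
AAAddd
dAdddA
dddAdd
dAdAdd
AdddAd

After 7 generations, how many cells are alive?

gen 0: AAAddd
dAdddA
dddAdd
dAdAdd
AdddAd
gen 1: ddAddd
dAdddd
AdddAd
ddAAAd
AddAdA
gen 2: AAAddd
dAdddd
dAAdAA
AAAddd
dAdddA
gen 3: ddAddd
dddAdA
dddAdA
dddAAd
dddddA
gen 4: ddddAd
ddAAdd
ddAAdA
dddAdA
dddAAd
gen 5: ddAdAd
ddAddd
dddddd
dddddA
dddAdA
gen 6: ddAdAd
dddAdd
dddddd
ddddAd
dddAdA
gen 7: ddAdAd
dddAdd
dddddd
ddddAd
dddAdA

6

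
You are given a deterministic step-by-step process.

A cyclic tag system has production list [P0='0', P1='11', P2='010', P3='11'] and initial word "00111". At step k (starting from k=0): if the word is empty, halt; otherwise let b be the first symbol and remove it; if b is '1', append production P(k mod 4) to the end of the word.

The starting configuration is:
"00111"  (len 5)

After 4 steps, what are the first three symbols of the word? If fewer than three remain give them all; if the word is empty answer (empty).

101

k=0  "00111"  (len 5)
k=1  "0111"  (len 4)
k=2  "111"  (len 3)
k=3  "11010"  (len 5)
k=4  "101011"  (len 6)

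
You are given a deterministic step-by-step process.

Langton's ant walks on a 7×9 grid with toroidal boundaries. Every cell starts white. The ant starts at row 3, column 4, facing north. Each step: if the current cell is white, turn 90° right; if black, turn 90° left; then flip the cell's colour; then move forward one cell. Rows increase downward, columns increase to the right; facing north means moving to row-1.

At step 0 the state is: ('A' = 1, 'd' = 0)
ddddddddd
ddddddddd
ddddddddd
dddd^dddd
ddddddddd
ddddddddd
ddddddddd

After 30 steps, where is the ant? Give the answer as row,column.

[0] ddddddddd
ddddddddd
ddddddddd
dddd^dddd
ddddddddd
ddddddddd
ddddddddd
[1] ddddddddd
ddddddddd
ddddddddd
ddddA>ddd
ddddddddd
ddddddddd
ddddddddd
[2] ddddddddd
ddddddddd
ddddddddd
ddddAAddd
dddddvddd
ddddddddd
ddddddddd
[3] ddddddddd
ddddddddd
ddddddddd
ddddAAddd
dddd<Addd
ddddddddd
ddddddddd
[4] ddddddddd
ddddddddd
ddddddddd
dddd^Addd
ddddAAddd
ddddddddd
ddddddddd
[5] ddddddddd
ddddddddd
ddddddddd
ddd<dAddd
ddddAAddd
ddddddddd
ddddddddd
[6] ddddddddd
ddddddddd
ddd^ddddd
dddAdAddd
ddddAAddd
ddddddddd
ddddddddd
[7] ddddddddd
ddddddddd
dddA>dddd
dddAdAddd
ddddAAddd
ddddddddd
ddddddddd
[8] ddddddddd
ddddddddd
dddAAdddd
dddAvAddd
ddddAAddd
ddddddddd
ddddddddd
[9] ddddddddd
ddddddddd
dddAAdddd
ddd<AAddd
ddddAAddd
ddddddddd
ddddddddd
[10] ddddddddd
ddddddddd
dddAAdddd
ddddAAddd
dddvAAddd
ddddddddd
ddddddddd
[11] ddddddddd
ddddddddd
dddAAdddd
ddddAAddd
dd<AAAddd
ddddddddd
ddddddddd
[12] ddddddddd
ddddddddd
dddAAdddd
dd^dAAddd
ddAAAAddd
ddddddddd
ddddddddd
[13] ddddddddd
ddddddddd
dddAAdddd
ddA>AAddd
ddAAAAddd
ddddddddd
ddddddddd
[14] ddddddddd
ddddddddd
dddAAdddd
ddAAAAddd
ddAvAAddd
ddddddddd
ddddddddd
[15] ddddddddd
ddddddddd
dddAAdddd
ddAAAAddd
ddAd>Addd
ddddddddd
ddddddddd
[16] ddddddddd
ddddddddd
dddAAdddd
ddAA^Addd
ddAddAddd
ddddddddd
ddddddddd
[17] ddddddddd
ddddddddd
dddAAdddd
ddA<dAddd
ddAddAddd
ddddddddd
ddddddddd
[18] ddddddddd
ddddddddd
dddAAdddd
ddAddAddd
ddAvdAddd
ddddddddd
ddddddddd
[19] ddddddddd
ddddddddd
dddAAdddd
ddAddAddd
dd<AdAddd
ddddddddd
ddddddddd
[20] ddddddddd
ddddddddd
dddAAdddd
ddAddAddd
dddAdAddd
ddvdddddd
ddddddddd
[21] ddddddddd
ddddddddd
dddAAdddd
ddAddAddd
dddAdAddd
d<Adddddd
ddddddddd
[22] ddddddddd
ddddddddd
dddAAdddd
ddAddAddd
d^dAdAddd
dAAdddddd
ddddddddd
[23] ddddddddd
ddddddddd
dddAAdddd
ddAddAddd
dA>AdAddd
dAAdddddd
ddddddddd
[24] ddddddddd
ddddddddd
dddAAdddd
ddAddAddd
dAAAdAddd
dAvdddddd
ddddddddd
[25] ddddddddd
ddddddddd
dddAAdddd
ddAddAddd
dAAAdAddd
dAd>ddddd
ddddddddd
[26] ddddddddd
ddddddddd
dddAAdddd
ddAddAddd
dAAAdAddd
dAdAddddd
dddvddddd
[27] ddddddddd
ddddddddd
dddAAdddd
ddAddAddd
dAAAdAddd
dAdAddddd
dd<Addddd
[28] ddddddddd
ddddddddd
dddAAdddd
ddAddAddd
dAAAdAddd
dA^Addddd
ddAAddddd
[29] ddddddddd
ddddddddd
dddAAdddd
ddAddAddd
dAAAdAddd
dAA>ddddd
ddAAddddd
[30] ddddddddd
ddddddddd
dddAAdddd
ddAddAddd
dAA^dAddd
dAAdddddd
ddAAddddd

4,3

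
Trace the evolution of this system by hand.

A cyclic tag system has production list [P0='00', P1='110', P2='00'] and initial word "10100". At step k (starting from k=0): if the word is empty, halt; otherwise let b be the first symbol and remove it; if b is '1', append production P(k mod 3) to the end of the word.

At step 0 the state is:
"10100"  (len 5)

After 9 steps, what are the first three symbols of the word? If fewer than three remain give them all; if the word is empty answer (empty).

t=0: "10100"  (len 5)
t=1: "010000"  (len 6)
t=2: "10000"  (len 5)
t=3: "000000"  (len 6)
t=4: "00000"  (len 5)
t=5: "0000"  (len 4)
t=6: "000"  (len 3)
t=7: "00"  (len 2)
t=8: "0"  (len 1)
t=9: (halted — word empty)

(empty)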